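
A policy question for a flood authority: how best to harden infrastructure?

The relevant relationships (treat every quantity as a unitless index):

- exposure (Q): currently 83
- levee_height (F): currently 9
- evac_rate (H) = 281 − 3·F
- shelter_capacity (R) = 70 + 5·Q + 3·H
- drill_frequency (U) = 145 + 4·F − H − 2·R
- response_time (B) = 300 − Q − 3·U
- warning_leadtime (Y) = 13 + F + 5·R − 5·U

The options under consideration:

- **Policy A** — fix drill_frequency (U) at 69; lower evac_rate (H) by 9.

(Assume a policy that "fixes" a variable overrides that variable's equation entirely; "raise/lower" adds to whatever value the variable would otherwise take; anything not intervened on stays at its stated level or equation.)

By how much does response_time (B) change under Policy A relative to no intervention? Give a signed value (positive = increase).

Baseline:
  Q = 83
  F = 9
  H = 281 − 3·9 = 254
  R = 70 + 5·83 + 3·254 = 1247
  U = 145 + 4·9 − 254 − 2·1247 = -2567
  B = 300 − 83 − 3·(-2567) = 7918
Policy A (U := 69, H − 9):
  Q = 83
  F = 9
  H = 281 − 3·9 (−9 from intervention) = 245
  R = 70 + 5·83 + 3·245 = 1220
  U = 69
  B = 300 − 83 − 3·69 = 10
Change in B: 10 − 7918 = -7908

-7908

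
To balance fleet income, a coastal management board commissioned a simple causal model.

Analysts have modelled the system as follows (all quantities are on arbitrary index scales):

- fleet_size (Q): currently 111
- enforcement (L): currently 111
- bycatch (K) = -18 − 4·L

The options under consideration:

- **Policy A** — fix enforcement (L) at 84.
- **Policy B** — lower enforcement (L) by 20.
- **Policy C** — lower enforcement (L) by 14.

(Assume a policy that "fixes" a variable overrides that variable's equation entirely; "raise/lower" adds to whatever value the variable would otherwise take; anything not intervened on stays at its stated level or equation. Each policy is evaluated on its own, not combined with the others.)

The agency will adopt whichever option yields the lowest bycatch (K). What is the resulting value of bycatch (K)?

Policy A (L := 84):
  L = 84
  K = -18 − 4·84 = -354
Policy B (L − 20):
  L = 111 − 20 = 91
  K = -18 − 4·91 = -382
Policy C (L − 14):
  L = 111 − 14 = 97
  K = -18 − 4·97 = -406
Comparing — Policy A: K=-354, Policy B: K=-382, Policy C: K=-406. Lowest is -406 (Policy C).

-406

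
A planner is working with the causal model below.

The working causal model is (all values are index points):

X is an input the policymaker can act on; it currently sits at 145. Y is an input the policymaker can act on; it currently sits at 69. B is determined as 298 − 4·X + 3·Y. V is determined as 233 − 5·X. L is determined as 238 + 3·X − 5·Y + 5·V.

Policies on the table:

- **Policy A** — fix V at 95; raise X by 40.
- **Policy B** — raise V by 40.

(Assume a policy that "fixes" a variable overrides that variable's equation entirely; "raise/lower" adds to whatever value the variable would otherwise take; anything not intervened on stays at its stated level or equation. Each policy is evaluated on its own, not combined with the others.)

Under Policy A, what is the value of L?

Policy A (V := 95, X + 40):
  X = 145 + 40 = 185
  Y = 69
  V = 95
  L = 238 + 3·185 − 5·69 + 5·95 = 923

923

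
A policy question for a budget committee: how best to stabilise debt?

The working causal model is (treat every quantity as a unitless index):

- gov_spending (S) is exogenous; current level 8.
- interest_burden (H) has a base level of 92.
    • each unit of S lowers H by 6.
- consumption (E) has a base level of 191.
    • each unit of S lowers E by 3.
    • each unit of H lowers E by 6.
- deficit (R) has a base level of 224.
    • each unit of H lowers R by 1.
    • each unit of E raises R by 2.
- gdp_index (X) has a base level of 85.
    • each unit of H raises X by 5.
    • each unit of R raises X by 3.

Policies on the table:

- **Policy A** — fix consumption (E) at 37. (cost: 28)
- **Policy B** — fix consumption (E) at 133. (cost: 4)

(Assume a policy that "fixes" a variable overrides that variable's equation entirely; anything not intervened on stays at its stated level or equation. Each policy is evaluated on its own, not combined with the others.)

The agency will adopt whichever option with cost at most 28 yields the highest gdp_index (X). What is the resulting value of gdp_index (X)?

Policy A (E := 37):
  S = 8
  H = 92 − 6·8 = 44
  E = 37
  R = 224 − 44 + 2·37 = 254
  X = 85 + 5·44 + 3·254 = 1067
Policy B (E := 133):
  S = 8
  H = 92 − 6·8 = 44
  E = 133
  R = 224 − 44 + 2·133 = 446
  X = 85 + 5·44 + 3·446 = 1643
Comparing — Policy A: X=1067, Policy B: X=1643. Highest is 1643 (Policy B).

1643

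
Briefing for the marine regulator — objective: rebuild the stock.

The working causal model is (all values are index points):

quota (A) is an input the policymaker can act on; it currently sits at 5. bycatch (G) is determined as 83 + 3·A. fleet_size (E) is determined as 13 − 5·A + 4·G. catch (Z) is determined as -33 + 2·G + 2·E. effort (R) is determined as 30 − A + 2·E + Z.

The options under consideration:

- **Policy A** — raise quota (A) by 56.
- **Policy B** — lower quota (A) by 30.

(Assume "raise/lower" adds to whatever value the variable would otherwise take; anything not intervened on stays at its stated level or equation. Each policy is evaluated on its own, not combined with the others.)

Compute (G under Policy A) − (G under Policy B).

258

Policy A (A + 56):
  A = 5 + 56 = 61
  G = 83 + 3·61 = 266
Policy B (A − 30):
  A = 5 − 30 = -25
  G = 83 + 3·(-25) = 8
G: 266 − 8 = 258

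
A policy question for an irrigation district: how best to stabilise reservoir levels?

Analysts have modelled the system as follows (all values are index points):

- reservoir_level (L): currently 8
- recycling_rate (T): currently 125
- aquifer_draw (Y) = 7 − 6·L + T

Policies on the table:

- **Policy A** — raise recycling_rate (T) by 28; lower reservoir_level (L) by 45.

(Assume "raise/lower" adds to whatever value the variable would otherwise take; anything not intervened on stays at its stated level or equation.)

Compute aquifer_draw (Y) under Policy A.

Policy A (T + 28, L − 45):
  L = 8 − 45 = -37
  T = 125 + 28 = 153
  Y = 7 − 6·(-37) + 153 = 382

382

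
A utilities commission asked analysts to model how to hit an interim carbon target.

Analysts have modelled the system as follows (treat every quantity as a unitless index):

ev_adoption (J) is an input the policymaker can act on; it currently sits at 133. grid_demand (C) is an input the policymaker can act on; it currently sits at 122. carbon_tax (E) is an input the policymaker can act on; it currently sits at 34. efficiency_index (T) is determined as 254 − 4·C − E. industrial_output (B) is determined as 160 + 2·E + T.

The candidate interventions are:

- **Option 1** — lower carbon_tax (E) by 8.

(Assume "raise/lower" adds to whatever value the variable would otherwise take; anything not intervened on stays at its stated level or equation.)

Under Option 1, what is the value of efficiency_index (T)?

-260

Option 1 (E − 8):
  C = 122
  E = 34 − 8 = 26
  T = 254 − 4·122 − 26 = -260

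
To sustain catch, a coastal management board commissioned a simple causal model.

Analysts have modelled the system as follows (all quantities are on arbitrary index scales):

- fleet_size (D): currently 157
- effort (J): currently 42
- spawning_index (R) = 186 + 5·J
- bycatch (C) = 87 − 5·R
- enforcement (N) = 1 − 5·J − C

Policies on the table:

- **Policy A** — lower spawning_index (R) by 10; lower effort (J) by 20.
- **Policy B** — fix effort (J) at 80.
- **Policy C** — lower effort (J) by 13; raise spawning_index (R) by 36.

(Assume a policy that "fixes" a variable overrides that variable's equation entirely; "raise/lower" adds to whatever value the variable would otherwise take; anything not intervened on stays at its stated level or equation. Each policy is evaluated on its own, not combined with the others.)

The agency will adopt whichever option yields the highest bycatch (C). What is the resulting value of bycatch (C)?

-1343

Policy A (R − 10, J − 20):
  J = 42 − 20 = 22
  R = 186 + 5·22 (−10 from intervention) = 286
  C = 87 − 5·286 = -1343
Policy B (J := 80):
  J = 80
  R = 186 + 5·80 = 586
  C = 87 − 5·586 = -2843
Policy C (J − 13, R + 36):
  J = 42 − 13 = 29
  R = 186 + 5·29 (+36 from intervention) = 367
  C = 87 − 5·367 = -1748
Comparing — Policy A: C=-1343, Policy B: C=-2843, Policy C: C=-1748. Highest is -1343 (Policy A).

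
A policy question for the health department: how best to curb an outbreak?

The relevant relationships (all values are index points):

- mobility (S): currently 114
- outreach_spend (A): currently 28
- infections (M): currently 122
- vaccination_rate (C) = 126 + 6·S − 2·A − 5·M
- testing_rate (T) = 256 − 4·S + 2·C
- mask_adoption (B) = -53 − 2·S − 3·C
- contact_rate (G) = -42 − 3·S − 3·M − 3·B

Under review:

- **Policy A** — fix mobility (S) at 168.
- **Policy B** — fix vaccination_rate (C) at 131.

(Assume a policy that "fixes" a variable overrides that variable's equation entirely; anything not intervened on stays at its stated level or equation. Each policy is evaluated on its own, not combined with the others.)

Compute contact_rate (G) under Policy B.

Policy B (C := 131):
  S = 114
  A = 28
  M = 122
  C = 131
  B = -53 − 2·114 − 3·131 = -674
  G = -42 − 3·114 − 3·122 − 3·(-674) = 1272

1272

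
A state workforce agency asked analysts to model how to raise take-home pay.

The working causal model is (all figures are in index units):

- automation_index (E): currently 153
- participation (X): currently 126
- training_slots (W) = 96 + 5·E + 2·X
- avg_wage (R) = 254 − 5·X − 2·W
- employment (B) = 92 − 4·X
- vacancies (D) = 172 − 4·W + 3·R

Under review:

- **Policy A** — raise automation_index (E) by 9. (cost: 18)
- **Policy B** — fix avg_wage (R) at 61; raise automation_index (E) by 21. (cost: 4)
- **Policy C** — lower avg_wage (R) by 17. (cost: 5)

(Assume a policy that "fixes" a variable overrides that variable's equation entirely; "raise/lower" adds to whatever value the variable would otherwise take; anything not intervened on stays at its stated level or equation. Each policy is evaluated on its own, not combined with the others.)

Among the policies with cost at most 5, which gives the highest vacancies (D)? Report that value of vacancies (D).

-4517

Policy B (R := 61, E + 21):
  E = 153 + 21 = 174
  X = 126
  W = 96 + 5·174 + 2·126 = 1218
  R = 61
  D = 172 − 4·1218 + 3·61 = -4517
Policy C (R − 17):
  E = 153
  X = 126
  W = 96 + 5·153 + 2·126 = 1113
  R = 254 − 5·126 − 2·1113 (−17 from intervention) = -2619
  D = 172 − 4·1113 + 3·(-2619) = -12137
Comparing — Policy B: D=-4517, Policy C: D=-12137. Highest is -4517 (Policy B).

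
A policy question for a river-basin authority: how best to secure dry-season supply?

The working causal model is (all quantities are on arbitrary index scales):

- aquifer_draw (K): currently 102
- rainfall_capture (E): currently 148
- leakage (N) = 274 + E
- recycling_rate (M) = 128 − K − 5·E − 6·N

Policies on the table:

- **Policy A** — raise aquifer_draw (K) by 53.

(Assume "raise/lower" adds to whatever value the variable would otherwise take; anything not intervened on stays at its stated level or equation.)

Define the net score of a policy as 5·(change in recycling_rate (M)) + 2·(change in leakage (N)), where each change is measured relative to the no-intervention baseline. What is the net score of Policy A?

-265

Baseline:
  K = 102
  E = 148
  N = 274 + 148 = 422
  M = 128 − 102 − 5·148 − 6·422 = -3246
Policy A (K + 53):
  K = 102 + 53 = 155
  E = 148
  N = 274 + 148 = 422
  M = 128 − 155 − 5·148 − 6·422 = -3299
ΔM = -3299 − (-3246) = -53; ΔN = 422 − 422 = 0
Score = 5·(-53) + 2·0 = -265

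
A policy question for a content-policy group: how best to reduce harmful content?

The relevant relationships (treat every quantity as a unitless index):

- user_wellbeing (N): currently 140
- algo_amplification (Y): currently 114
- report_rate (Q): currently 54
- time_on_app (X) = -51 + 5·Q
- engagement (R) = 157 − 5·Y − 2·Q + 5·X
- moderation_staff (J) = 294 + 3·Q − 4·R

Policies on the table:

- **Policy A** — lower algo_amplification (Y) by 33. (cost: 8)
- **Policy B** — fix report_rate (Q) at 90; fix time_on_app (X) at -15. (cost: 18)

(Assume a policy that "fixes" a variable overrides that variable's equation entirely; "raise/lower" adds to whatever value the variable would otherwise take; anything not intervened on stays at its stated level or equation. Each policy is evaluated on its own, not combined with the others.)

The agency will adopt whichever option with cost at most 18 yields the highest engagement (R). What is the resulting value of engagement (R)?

Policy A (Y − 33):
  Y = 114 − 33 = 81
  Q = 54
  X = -51 + 5·54 = 219
  R = 157 − 5·81 − 2·54 + 5·219 = 739
Policy B (Q := 90, X := -15):
  Y = 114
  Q = 90
  X = -15
  R = 157 − 5·114 − 2·90 + 5·(-15) = -668
Comparing — Policy A: R=739, Policy B: R=-668. Highest is 739 (Policy A).

739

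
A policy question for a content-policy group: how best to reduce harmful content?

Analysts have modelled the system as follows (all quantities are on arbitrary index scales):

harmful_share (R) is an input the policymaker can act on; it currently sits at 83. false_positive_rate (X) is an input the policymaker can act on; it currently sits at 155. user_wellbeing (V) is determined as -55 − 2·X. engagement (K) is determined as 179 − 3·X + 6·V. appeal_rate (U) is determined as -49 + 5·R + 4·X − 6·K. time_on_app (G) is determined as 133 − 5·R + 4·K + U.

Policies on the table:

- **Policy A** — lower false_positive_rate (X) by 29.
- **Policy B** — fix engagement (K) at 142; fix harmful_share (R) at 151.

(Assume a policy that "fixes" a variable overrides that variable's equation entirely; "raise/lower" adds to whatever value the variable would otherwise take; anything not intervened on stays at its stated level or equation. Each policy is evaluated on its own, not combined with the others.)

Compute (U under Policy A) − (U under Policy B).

12642

Policy A (X − 29):
  R = 83
  X = 155 − 29 = 126
  V = -55 − 2·126 = -307
  K = 179 − 3·126 + 6·(-307) = -2041
  U = -49 + 5·83 + 4·126 − 6·(-2041) = 13116
Policy B (K := 142, R := 151):
  R = 151
  X = 155
  V = -55 − 2·155 = -365
  K = 142
  U = -49 + 5·151 + 4·155 − 6·142 = 474
U: 13116 − 474 = 12642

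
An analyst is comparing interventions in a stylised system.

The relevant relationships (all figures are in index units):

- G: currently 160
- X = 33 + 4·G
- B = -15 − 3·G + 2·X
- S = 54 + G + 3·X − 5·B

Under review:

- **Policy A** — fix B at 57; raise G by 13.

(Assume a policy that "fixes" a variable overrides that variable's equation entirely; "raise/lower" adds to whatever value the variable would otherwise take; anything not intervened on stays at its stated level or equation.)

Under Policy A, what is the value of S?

2117

Policy A (B := 57, G + 13):
  G = 160 + 13 = 173
  X = 33 + 4·173 = 725
  B = 57
  S = 54 + 173 + 3·725 − 5·57 = 2117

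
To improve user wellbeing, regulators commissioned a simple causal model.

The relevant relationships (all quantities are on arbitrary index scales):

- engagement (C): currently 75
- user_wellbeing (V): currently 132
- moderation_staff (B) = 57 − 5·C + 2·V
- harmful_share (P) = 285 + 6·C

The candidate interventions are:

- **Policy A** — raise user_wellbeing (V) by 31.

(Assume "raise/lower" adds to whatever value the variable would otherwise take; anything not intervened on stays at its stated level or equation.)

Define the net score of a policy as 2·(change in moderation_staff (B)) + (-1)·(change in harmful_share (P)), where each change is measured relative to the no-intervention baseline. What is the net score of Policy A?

Baseline:
  C = 75
  V = 132
  B = 57 − 5·75 + 2·132 = -54
  P = 285 + 6·75 = 735
Policy A (V + 31):
  C = 75
  V = 132 + 31 = 163
  B = 57 − 5·75 + 2·163 = 8
  P = 285 + 6·75 = 735
ΔB = 8 − (-54) = 62; ΔP = 735 − 735 = 0
Score = 2·62 + (-1)·0 = 124

124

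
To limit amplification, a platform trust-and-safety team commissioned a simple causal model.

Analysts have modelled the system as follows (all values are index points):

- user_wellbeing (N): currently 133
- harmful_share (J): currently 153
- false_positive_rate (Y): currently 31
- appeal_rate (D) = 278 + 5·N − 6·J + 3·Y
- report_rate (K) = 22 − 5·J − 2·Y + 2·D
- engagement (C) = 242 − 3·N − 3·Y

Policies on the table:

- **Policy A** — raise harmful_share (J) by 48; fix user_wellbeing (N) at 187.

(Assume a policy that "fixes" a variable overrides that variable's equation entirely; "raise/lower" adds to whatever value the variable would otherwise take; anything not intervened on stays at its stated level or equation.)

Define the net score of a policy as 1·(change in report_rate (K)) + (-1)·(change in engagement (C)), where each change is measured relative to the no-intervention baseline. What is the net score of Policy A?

-114

Baseline:
  N = 133
  J = 153
  Y = 31
  D = 278 + 5·133 − 6·153 + 3·31 = 118
  K = 22 − 5·153 − 2·31 + 2·118 = -569
  C = 242 − 3·133 − 3·31 = -250
Policy A (J + 48, N := 187):
  N = 187
  J = 153 + 48 = 201
  Y = 31
  D = 278 + 5·187 − 6·201 + 3·31 = 100
  K = 22 − 5·201 − 2·31 + 2·100 = -845
  C = 242 − 3·187 − 3·31 = -412
ΔK = -845 − (-569) = -276; ΔC = -412 − (-250) = -162
Score = 1·(-276) + (-1)·(-162) = -114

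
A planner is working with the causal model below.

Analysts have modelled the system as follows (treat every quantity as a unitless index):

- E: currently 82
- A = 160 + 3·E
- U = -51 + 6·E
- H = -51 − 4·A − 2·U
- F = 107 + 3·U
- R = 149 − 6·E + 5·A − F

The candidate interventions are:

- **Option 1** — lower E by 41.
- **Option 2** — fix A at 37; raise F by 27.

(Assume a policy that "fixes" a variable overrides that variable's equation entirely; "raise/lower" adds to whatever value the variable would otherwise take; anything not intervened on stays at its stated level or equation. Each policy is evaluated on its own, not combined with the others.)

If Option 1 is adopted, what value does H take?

-1573

Option 1 (E − 41):
  E = 82 − 41 = 41
  A = 160 + 3·41 = 283
  U = -51 + 6·41 = 195
  H = -51 − 4·283 − 2·195 = -1573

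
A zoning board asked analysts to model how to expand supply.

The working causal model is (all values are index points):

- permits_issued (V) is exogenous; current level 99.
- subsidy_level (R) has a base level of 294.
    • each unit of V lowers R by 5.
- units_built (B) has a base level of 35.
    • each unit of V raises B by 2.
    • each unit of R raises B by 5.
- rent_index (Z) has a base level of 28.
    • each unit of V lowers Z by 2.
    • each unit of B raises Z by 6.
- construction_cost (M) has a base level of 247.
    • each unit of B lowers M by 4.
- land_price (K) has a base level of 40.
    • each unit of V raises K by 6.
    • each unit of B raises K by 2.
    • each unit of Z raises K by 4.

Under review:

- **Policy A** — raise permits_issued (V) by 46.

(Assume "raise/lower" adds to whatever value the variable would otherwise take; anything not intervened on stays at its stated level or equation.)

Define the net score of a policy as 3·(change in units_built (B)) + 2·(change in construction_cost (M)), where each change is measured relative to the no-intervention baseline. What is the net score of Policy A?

5290

Baseline:
  V = 99
  R = 294 − 5·99 = -201
  B = 35 + 2·99 + 5·(-201) = -772
  M = 247 − 4·(-772) = 3335
Policy A (V + 46):
  V = 99 + 46 = 145
  R = 294 − 5·145 = -431
  B = 35 + 2·145 + 5·(-431) = -1830
  M = 247 − 4·(-1830) = 7567
ΔB = -1830 − (-772) = -1058; ΔM = 7567 − 3335 = 4232
Score = 3·(-1058) + 2·4232 = 5290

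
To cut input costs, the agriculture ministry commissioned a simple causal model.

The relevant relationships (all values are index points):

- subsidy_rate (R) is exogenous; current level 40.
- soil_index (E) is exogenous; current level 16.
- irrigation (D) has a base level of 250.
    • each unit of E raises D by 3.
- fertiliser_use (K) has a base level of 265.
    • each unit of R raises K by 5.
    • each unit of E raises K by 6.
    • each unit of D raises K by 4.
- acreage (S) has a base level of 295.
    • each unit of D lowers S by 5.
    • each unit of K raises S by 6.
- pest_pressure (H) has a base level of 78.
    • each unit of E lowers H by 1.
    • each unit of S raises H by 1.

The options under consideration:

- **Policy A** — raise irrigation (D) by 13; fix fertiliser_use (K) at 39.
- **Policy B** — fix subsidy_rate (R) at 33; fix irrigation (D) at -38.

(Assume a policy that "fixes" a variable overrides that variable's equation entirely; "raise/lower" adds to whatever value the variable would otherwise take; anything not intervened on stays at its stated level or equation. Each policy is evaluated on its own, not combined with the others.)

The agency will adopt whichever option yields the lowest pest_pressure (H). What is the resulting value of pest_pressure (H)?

Policy A (D + 13, K := 39):
  R = 40
  E = 16
  D = 250 + 3·16 (+13 from intervention) = 311
  K = 39
  S = 295 − 5·311 + 6·39 = -1026
  H = 78 − 16 + (-1026) = -964
Policy B (R := 33, D := -38):
  R = 33
  E = 16
  D = -38
  K = 265 + 5·33 + 6·16 + 4·(-38) = 374
  S = 295 − 5·(-38) + 6·374 = 2729
  H = 78 − 16 + 2729 = 2791
Comparing — Policy A: H=-964, Policy B: H=2791. Lowest is -964 (Policy A).

-964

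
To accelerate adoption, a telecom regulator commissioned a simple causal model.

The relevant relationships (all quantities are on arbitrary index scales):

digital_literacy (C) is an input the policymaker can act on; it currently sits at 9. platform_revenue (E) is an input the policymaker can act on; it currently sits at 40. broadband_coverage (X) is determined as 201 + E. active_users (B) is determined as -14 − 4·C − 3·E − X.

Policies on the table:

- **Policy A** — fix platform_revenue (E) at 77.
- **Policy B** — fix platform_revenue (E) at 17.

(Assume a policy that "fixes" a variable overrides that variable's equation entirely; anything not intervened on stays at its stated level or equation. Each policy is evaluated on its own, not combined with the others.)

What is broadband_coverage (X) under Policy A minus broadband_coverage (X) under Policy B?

60

Policy A (E := 77):
  E = 77
  X = 201 + 77 = 278
Policy B (E := 17):
  E = 17
  X = 201 + 17 = 218
X: 278 − 218 = 60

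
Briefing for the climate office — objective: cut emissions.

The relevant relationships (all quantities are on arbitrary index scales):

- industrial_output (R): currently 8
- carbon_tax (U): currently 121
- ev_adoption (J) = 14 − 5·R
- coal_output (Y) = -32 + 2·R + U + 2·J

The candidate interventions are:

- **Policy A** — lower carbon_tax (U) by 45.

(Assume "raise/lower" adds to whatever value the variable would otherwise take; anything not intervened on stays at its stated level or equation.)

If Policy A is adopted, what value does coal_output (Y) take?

Policy A (U − 45):
  R = 8
  U = 121 − 45 = 76
  J = 14 − 5·8 = -26
  Y = -32 + 2·8 + 76 + 2·(-26) = 8

8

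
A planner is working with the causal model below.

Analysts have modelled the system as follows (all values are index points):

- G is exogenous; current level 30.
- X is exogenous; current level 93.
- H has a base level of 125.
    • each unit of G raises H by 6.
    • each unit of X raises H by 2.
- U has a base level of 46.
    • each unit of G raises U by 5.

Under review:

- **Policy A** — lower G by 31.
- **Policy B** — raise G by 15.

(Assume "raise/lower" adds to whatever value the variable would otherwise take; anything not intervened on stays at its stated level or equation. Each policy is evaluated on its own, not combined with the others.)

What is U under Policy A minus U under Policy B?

-230

Policy A (G − 31):
  G = 30 − 31 = -1
  U = 46 + 5·(-1) = 41
Policy B (G + 15):
  G = 30 + 15 = 45
  U = 46 + 5·45 = 271
U: 41 − 271 = -230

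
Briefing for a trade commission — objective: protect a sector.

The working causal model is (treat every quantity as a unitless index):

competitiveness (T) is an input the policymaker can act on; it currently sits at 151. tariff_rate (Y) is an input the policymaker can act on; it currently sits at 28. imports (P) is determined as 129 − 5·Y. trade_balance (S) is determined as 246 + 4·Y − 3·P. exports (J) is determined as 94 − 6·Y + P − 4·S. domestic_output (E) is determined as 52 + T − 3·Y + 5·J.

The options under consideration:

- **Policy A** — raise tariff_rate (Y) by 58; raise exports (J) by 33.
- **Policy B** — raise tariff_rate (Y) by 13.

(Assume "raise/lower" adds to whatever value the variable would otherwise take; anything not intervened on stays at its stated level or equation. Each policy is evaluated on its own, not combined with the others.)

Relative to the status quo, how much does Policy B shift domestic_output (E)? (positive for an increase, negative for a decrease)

-5694

Baseline:
  T = 151
  Y = 28
  P = 129 − 5·28 = -11
  S = 246 + 4·28 − 3·(-11) = 391
  J = 94 − 6·28 + (-11) − 4·391 = -1649
  E = 52 + 151 − 3·28 + 5·(-1649) = -8126
Policy B (Y + 13):
  T = 151
  Y = 28 + 13 = 41
  P = 129 − 5·41 = -76
  S = 246 + 4·41 − 3·(-76) = 638
  J = 94 − 6·41 + (-76) − 4·638 = -2780
  E = 52 + 151 − 3·41 + 5·(-2780) = -13820
Change in E: -13820 − (-8126) = -5694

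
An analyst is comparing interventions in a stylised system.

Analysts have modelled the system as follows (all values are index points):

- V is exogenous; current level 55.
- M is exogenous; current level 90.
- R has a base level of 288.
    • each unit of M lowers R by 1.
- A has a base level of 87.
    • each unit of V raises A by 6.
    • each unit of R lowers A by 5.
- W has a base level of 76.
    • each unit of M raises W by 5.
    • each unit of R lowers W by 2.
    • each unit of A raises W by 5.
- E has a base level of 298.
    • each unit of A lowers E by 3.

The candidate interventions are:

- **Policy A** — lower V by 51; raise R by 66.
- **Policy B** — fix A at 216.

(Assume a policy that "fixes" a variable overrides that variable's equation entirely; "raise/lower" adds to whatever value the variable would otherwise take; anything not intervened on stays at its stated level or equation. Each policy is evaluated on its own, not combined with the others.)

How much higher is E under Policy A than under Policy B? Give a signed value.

Policy A (V − 51, R + 66):
  V = 55 − 51 = 4
  M = 90
  R = 288 − 90 (+66 from intervention) = 264
  A = 87 + 6·4 − 5·264 = -1209
  E = 298 − 3·(-1209) = 3925
Policy B (A := 216):
  V = 55
  M = 90
  R = 288 − 90 = 198
  A = 216
  E = 298 − 3·216 = -350
E: 3925 − (-350) = 4275

4275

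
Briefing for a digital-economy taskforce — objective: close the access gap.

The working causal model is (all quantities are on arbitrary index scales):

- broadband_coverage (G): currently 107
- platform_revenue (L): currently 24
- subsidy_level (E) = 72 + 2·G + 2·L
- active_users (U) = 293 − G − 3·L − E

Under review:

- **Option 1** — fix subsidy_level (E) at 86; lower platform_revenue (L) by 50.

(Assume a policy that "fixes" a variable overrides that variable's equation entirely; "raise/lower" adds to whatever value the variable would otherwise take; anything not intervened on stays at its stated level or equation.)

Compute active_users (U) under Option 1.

Option 1 (E := 86, L − 50):
  G = 107
  L = 24 − 50 = -26
  E = 86
  U = 293 − 107 − 3·(-26) − 86 = 178

178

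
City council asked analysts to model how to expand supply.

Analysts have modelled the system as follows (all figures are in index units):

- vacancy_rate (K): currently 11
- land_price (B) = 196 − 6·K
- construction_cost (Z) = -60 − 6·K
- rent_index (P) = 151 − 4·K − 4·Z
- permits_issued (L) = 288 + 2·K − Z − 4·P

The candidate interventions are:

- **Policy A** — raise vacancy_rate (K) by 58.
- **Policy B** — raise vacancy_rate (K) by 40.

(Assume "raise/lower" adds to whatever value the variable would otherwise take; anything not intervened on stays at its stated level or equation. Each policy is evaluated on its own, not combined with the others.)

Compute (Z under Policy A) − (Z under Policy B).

Policy A (K + 58):
  K = 11 + 58 = 69
  Z = -60 − 6·69 = -474
Policy B (K + 40):
  K = 11 + 40 = 51
  Z = -60 − 6·51 = -366
Z: -474 − (-366) = -108

-108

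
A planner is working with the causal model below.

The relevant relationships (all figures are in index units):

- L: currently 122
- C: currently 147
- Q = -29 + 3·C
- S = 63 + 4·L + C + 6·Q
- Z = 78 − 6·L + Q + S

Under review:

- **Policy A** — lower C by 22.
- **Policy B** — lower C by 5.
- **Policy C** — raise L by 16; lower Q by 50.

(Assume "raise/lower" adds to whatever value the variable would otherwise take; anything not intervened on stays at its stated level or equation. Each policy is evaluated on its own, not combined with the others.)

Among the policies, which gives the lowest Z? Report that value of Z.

Policy A (C − 22):
  L = 122
  C = 147 − 22 = 125
  Q = -29 + 3·125 = 346
  S = 63 + 4·122 + 125 + 6·346 = 2752
  Z = 78 − 6·122 + 346 + 2752 = 2444
Policy B (C − 5):
  L = 122
  C = 147 − 5 = 142
  Q = -29 + 3·142 = 397
  S = 63 + 4·122 + 142 + 6·397 = 3075
  Z = 78 − 6·122 + 397 + 3075 = 2818
Policy C (L + 16, Q − 50):
  L = 122 + 16 = 138
  C = 147
  Q = -29 + 3·147 (−50 from intervention) = 362
  S = 63 + 4·138 + 147 + 6·362 = 2934
  Z = 78 − 6·138 + 362 + 2934 = 2546
Comparing — Policy A: Z=2444, Policy B: Z=2818, Policy C: Z=2546. Lowest is 2444 (Policy A).

2444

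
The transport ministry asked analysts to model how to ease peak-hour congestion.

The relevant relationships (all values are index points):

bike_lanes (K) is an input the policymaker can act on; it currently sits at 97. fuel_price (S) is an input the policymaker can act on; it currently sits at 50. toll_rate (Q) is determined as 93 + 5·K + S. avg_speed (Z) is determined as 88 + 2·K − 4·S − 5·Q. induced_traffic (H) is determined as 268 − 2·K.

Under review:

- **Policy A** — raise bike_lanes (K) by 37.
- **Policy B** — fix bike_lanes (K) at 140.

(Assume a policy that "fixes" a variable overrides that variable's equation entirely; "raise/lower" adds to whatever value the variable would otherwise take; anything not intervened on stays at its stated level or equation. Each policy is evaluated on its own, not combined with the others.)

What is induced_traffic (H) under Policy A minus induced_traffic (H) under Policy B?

Policy A (K + 37):
  K = 97 + 37 = 134
  H = 268 − 2·134 = 0
Policy B (K := 140):
  K = 140
  H = 268 − 2·140 = -12
H: 0 − (-12) = 12

12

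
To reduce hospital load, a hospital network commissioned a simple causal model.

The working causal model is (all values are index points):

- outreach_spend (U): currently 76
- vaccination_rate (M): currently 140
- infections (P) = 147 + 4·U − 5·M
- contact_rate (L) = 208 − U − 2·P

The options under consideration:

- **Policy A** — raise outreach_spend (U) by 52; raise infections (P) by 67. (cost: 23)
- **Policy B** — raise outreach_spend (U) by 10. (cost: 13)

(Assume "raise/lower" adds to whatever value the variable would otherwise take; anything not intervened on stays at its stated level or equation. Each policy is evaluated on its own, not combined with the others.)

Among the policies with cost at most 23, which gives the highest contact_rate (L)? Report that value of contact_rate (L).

540

Policy A (U + 52, P + 67):
  U = 76 + 52 = 128
  M = 140
  P = 147 + 4·128 − 5·140 (+67 from intervention) = 26
  L = 208 − 128 − 2·26 = 28
Policy B (U + 10):
  U = 76 + 10 = 86
  M = 140
  P = 147 + 4·86 − 5·140 = -209
  L = 208 − 86 − 2·(-209) = 540
Comparing — Policy A: L=28, Policy B: L=540. Highest is 540 (Policy B).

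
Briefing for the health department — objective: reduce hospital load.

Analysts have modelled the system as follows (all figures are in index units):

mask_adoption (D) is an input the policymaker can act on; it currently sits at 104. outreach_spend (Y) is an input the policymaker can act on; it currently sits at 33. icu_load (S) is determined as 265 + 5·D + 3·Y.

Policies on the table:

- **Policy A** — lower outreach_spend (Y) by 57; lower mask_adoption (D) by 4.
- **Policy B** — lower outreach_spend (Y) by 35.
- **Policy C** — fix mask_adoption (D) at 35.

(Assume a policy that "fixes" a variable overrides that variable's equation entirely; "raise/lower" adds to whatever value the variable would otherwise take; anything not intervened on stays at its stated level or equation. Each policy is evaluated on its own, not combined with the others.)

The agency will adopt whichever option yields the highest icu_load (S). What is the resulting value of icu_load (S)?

Policy A (Y − 57, D − 4):
  D = 104 − 4 = 100
  Y = 33 − 57 = -24
  S = 265 + 5·100 + 3·(-24) = 693
Policy B (Y − 35):
  D = 104
  Y = 33 − 35 = -2
  S = 265 + 5·104 + 3·(-2) = 779
Policy C (D := 35):
  D = 35
  Y = 33
  S = 265 + 5·35 + 3·33 = 539
Comparing — Policy A: S=693, Policy B: S=779, Policy C: S=539. Highest is 779 (Policy B).

779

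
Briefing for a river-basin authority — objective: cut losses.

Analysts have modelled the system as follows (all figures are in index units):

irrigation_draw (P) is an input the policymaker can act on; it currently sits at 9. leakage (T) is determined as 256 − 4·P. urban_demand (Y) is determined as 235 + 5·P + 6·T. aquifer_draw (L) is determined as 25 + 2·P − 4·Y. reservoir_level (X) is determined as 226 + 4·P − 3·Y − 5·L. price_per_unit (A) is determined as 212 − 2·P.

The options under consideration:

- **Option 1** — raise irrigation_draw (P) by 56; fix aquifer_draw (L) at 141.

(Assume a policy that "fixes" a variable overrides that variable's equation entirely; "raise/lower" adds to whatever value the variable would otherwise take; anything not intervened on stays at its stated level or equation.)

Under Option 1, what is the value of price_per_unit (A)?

82

Option 1 (P + 56, L := 141):
  P = 9 + 56 = 65
  A = 212 − 2·65 = 82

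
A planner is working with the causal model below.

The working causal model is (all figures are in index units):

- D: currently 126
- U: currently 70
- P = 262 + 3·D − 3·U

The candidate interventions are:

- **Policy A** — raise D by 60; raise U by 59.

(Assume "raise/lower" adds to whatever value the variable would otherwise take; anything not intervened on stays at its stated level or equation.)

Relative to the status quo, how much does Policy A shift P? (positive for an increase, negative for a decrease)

3

Baseline:
  D = 126
  U = 70
  P = 262 + 3·126 − 3·70 = 430
Policy A (D + 60, U + 59):
  D = 126 + 60 = 186
  U = 70 + 59 = 129
  P = 262 + 3·186 − 3·129 = 433
Change in P: 433 − 430 = 3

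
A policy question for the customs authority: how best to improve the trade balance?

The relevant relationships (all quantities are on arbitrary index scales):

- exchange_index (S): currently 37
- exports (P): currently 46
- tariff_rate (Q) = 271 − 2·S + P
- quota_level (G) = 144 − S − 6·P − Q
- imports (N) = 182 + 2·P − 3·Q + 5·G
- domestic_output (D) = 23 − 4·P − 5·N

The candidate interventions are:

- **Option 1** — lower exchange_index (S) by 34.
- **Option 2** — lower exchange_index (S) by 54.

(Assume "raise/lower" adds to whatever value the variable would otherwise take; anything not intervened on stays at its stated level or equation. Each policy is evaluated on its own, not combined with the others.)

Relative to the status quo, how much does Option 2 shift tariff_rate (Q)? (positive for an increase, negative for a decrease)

108

Baseline:
  S = 37
  P = 46
  Q = 271 − 2·37 + 46 = 243
Option 2 (S − 54):
  S = 37 − 54 = -17
  P = 46
  Q = 271 − 2·(-17) + 46 = 351
Change in Q: 351 − 243 = 108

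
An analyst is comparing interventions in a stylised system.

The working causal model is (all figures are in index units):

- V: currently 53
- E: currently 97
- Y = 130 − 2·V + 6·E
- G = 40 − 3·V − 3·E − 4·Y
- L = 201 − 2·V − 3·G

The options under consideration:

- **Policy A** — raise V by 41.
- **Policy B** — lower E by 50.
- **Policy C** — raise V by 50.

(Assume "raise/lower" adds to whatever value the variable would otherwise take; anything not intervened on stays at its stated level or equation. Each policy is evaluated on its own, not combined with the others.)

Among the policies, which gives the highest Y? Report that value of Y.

Policy A (V + 41):
  V = 53 + 41 = 94
  E = 97
  Y = 130 − 2·94 + 6·97 = 524
Policy B (E − 50):
  V = 53
  E = 97 − 50 = 47
  Y = 130 − 2·53 + 6·47 = 306
Policy C (V + 50):
  V = 53 + 50 = 103
  E = 97
  Y = 130 − 2·103 + 6·97 = 506
Comparing — Policy A: Y=524, Policy B: Y=306, Policy C: Y=506. Highest is 524 (Policy A).

524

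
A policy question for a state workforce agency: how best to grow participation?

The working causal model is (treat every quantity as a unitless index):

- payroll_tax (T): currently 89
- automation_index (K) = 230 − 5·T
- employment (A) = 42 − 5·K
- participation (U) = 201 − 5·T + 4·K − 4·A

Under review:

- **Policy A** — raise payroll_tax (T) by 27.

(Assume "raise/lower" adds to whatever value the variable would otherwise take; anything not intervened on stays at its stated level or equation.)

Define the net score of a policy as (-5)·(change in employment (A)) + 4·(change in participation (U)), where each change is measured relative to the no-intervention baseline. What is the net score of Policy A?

-16875

Baseline:
  T = 89
  K = 230 − 5·89 = -215
  A = 42 − 5·(-215) = 1117
  U = 201 − 5·89 + 4·(-215) − 4·1117 = -5572
Policy A (T + 27):
  T = 89 + 27 = 116
  K = 230 − 5·116 = -350
  A = 42 − 5·(-350) = 1792
  U = 201 − 5·116 + 4·(-350) − 4·1792 = -8947
ΔA = 1792 − 1117 = 675; ΔU = -8947 − (-5572) = -3375
Score = (-5)·675 + 4·(-3375) = -16875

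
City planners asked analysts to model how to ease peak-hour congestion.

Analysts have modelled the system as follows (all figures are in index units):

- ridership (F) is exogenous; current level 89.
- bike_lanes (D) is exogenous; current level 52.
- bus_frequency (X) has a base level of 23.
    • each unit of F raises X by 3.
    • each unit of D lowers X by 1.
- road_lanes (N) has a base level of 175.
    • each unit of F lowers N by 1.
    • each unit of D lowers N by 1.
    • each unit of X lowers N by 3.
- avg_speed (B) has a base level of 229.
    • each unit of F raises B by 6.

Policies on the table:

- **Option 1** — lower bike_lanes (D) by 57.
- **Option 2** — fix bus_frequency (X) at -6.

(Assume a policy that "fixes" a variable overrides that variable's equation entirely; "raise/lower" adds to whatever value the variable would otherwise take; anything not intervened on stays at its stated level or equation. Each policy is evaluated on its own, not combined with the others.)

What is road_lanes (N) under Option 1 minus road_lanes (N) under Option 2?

Option 1 (D − 57):
  F = 89
  D = 52 − 57 = -5
  X = 23 + 3·89 − (-5) = 295
  N = 175 − 89 − (-5) − 3·295 = -794
Option 2 (X := -6):
  F = 89
  D = 52
  X = -6
  N = 175 − 89 − 52 − 3·(-6) = 52
N: -794 − 52 = -846

-846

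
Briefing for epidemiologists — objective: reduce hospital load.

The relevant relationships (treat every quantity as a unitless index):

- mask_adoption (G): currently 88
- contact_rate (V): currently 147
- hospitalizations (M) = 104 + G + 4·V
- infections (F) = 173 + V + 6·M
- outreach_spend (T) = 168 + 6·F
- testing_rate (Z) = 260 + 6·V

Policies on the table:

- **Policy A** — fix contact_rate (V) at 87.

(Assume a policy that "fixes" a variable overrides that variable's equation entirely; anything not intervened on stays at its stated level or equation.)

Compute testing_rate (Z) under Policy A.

782

Policy A (V := 87):
  V = 87
  Z = 260 + 6·87 = 782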